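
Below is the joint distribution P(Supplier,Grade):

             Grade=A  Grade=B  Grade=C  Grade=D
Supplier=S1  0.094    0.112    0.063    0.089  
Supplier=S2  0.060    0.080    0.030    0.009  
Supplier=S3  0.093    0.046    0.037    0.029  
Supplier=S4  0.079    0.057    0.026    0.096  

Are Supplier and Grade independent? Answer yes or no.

P(Supplier=S4) = 0.258 and P(Grade=D) = 0.223, so their product is 0.05753, but P(Supplier=S4, Grade=D) = 0.096. Since these differ, Supplier and Grade are not independent.

no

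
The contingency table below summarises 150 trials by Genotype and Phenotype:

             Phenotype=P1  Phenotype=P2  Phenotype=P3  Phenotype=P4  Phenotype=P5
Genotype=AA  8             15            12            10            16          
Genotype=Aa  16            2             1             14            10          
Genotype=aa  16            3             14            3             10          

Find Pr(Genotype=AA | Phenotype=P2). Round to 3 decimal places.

Total with Phenotype=P2: 15 + 2 + 3 = 20.
P(Genotype=AA | Phenotype=P2) = 15/20 = 0.750.

0.750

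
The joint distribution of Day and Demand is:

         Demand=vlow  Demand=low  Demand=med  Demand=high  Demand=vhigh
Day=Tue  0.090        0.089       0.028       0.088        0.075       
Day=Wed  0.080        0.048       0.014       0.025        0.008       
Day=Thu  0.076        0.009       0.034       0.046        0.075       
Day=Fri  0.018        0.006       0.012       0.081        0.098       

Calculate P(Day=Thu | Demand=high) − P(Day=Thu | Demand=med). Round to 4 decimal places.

P(Demand=high) = 0.088 + 0.025 + 0.046 + 0.081 = 0.240; P(Day=Thu | Demand=high) = 0.046/0.240 = 0.19167.
P(Demand=med) = 0.028 + 0.014 + 0.034 + 0.012 = 0.088; P(Day=Thu | Demand=med) = 0.034/0.088 = 0.38636.
Difference = -0.1947.

-0.1947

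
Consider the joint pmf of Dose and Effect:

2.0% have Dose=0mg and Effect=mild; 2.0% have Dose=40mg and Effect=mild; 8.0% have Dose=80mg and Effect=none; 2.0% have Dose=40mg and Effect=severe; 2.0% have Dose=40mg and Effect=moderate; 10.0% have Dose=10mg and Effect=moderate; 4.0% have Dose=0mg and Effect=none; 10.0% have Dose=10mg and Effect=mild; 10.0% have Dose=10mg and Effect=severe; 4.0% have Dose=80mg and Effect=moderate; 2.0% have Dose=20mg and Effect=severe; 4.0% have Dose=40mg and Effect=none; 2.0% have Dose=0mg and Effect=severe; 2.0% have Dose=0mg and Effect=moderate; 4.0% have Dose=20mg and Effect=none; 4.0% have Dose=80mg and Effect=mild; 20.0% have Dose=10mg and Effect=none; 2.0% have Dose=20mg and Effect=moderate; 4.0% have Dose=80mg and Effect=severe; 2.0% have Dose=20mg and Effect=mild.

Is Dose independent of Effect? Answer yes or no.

yes

Every cell satisfies P(Dose,Effect) = P(Dose)·P(Effect). For instance P(Dose=10mg) = 0.500, P(Effect=moderate) = 0.200, and 0.500×0.200 = 0.100 matches the joint entry. So Dose and Effect are independent.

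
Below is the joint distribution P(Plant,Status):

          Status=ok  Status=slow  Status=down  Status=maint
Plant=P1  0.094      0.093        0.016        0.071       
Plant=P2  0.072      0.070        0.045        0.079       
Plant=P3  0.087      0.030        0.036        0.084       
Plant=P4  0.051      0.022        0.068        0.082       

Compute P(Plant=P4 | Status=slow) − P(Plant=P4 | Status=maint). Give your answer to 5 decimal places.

P(Status=slow) = 0.093 + 0.070 + 0.030 + 0.022 = 0.215; P(Plant=P4 | Status=slow) = 0.022/0.215 = 0.102326.
P(Status=maint) = 0.071 + 0.079 + 0.084 + 0.082 = 0.316; P(Plant=P4 | Status=maint) = 0.082/0.316 = 0.259494.
Difference = -0.15717.

-0.15717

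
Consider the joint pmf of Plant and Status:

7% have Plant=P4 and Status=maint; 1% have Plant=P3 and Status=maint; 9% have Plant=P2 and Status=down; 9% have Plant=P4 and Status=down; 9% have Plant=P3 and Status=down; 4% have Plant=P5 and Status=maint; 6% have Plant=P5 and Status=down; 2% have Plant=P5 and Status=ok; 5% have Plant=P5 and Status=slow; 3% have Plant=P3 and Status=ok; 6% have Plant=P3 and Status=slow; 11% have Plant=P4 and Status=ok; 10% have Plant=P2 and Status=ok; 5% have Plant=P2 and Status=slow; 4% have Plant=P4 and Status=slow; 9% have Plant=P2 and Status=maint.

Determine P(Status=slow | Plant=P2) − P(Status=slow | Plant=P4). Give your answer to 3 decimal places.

P(Plant=P2) = 0.10 + 0.05 + 0.09 + 0.09 = 0.33; P(Status=slow | Plant=P2) = 0.05/0.33 = 0.1515.
P(Plant=P4) = 0.11 + 0.04 + 0.09 + 0.07 = 0.31; P(Status=slow | Plant=P4) = 0.04/0.31 = 0.1290.
Difference = 0.022.

0.022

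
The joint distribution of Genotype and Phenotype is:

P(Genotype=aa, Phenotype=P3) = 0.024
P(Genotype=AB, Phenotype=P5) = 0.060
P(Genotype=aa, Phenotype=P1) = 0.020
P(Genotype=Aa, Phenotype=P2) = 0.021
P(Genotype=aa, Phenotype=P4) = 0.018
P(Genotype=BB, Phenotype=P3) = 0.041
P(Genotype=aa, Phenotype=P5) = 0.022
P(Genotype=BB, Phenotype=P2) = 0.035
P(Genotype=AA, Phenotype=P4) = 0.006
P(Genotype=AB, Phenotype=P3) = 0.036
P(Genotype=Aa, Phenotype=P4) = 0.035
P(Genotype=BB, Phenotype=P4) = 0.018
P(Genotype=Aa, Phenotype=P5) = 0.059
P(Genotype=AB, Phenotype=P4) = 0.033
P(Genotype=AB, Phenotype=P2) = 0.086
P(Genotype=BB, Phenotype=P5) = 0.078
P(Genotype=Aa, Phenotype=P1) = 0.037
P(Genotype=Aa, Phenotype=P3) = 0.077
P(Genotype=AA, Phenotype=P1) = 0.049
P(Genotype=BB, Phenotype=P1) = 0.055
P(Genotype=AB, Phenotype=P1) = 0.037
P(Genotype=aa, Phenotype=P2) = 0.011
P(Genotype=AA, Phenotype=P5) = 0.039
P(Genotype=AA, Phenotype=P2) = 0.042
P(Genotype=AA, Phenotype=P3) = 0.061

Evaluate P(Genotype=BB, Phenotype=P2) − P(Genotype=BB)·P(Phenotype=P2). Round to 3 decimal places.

-0.009

P(Genotype=BB) = 0.055 + 0.035 + 0.041 + 0.018 + 0.078 = 0.227.
P(Phenotype=P2) = 0.042 + 0.021 + 0.011 + 0.086 + 0.035 = 0.195.
P(Genotype=BB, Phenotype=P2) − P(Genotype=BB)P(Phenotype=P2) = 0.035 − 0.227×0.195 = -0.009.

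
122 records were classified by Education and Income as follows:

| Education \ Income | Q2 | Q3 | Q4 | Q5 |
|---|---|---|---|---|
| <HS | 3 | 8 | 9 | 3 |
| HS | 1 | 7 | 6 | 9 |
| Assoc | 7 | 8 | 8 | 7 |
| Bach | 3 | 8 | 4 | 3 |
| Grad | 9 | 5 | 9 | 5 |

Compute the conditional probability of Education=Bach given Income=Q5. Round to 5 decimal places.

Total with Income=Q5: 3 + 9 + 7 + 3 + 5 = 27.
P(Education=Bach | Income=Q5) = 3/27 = 0.11111.

0.11111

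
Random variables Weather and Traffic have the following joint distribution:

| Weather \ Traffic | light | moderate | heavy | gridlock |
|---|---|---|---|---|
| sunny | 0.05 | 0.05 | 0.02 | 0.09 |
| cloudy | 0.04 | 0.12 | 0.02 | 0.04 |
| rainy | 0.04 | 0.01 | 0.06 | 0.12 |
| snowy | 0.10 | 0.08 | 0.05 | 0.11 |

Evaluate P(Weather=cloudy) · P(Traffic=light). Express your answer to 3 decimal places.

0.051

P(Weather=cloudy) = 0.04 + 0.12 + 0.02 + 0.04 = 0.22.
P(Traffic=light) = 0.05 + 0.04 + 0.04 + 0.10 = 0.23.
Product: 0.22 × 0.23 = 0.051.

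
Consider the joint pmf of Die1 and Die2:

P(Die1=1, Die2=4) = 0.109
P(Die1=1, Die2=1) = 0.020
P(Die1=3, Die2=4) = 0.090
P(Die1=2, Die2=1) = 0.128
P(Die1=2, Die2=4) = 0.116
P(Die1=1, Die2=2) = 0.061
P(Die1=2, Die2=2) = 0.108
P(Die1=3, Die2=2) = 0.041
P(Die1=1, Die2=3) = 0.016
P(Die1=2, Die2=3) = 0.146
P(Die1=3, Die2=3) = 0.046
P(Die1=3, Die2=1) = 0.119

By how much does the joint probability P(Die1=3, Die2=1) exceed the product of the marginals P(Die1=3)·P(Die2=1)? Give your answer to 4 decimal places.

P(Die1=3) = 0.119 + 0.041 + 0.046 + 0.090 = 0.296.
P(Die2=1) = 0.020 + 0.128 + 0.119 = 0.267.
P(Die1=3, Die2=1) − P(Die1=3)P(Die2=1) = 0.119 − 0.296×0.267 = 0.0400.

0.0400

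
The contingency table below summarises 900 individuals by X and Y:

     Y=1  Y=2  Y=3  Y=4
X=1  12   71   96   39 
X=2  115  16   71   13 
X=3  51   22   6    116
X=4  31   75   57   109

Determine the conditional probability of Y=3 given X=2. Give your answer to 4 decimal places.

0.3302

Total with X=2: 115 + 16 + 71 + 13 = 215.
P(Y=3 | X=2) = 71/215 = 0.3302.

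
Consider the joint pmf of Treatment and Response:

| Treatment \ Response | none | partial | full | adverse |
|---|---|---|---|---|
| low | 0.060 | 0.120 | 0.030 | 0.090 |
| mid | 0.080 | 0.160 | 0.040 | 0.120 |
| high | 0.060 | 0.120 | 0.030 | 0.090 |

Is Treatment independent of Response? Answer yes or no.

Every cell satisfies P(Treatment,Response) = P(Treatment)·P(Response). For instance P(Treatment=mid) = 0.400, P(Response=adverse) = 0.300, and 0.400×0.300 = 0.120 matches the joint entry. So Treatment and Response are independent.

yes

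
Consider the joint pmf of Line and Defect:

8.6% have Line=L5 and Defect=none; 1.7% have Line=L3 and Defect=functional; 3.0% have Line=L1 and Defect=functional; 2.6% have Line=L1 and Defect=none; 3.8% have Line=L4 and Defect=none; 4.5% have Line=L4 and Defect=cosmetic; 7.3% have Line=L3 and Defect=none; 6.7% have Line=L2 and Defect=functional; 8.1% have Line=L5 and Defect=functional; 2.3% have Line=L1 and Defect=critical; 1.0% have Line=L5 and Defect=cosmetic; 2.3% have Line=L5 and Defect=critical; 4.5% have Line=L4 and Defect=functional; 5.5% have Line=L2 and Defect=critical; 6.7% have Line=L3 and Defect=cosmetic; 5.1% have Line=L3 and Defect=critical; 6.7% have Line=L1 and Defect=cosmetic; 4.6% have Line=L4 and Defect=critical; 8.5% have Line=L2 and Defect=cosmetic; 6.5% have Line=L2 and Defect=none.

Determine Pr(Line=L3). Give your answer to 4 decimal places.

P(Line=L3) = 0.073 + 0.067 + 0.017 + 0.051 = 0.208.

0.2080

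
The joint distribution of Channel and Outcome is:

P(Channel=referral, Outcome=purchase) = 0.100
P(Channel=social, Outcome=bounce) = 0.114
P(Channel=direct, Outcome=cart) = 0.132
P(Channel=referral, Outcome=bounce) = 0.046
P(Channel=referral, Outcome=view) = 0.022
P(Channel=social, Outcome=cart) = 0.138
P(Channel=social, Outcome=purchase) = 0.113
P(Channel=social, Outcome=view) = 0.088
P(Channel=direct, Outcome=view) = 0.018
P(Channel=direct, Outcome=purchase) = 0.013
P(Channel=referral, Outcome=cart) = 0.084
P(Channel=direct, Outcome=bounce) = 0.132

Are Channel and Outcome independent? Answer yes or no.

P(Channel=direct) = 0.295 and P(Outcome=purchase) = 0.226, so their product is 0.06667, but P(Channel=direct, Outcome=purchase) = 0.013. Since these differ, Channel and Outcome are not independent.

no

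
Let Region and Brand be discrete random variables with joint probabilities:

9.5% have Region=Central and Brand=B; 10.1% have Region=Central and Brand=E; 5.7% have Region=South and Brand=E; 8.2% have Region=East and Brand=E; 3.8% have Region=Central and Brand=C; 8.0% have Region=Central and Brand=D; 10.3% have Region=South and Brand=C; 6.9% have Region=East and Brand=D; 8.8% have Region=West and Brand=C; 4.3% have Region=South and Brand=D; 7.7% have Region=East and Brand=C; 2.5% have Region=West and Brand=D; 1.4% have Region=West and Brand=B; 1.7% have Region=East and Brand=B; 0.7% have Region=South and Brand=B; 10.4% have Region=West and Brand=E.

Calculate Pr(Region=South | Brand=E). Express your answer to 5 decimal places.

P(Brand=E) = 0.057 + 0.082 + 0.104 + 0.101 = 0.344.
P(Region=South | Brand=E) = 0.057/0.344 = 0.16570.

0.16570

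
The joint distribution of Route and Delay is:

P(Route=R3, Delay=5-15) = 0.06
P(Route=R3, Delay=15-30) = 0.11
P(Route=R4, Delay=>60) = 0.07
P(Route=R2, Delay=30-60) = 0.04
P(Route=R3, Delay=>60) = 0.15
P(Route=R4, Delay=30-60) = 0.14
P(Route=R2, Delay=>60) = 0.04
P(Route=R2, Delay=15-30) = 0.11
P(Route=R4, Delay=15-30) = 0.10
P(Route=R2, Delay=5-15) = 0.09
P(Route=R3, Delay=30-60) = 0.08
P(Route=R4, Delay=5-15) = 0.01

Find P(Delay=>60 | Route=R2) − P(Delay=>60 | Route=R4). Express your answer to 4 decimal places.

P(Route=R2) = 0.09 + 0.11 + 0.04 + 0.04 = 0.28; P(Delay=>60 | Route=R2) = 0.04/0.28 = 0.14286.
P(Route=R4) = 0.01 + 0.10 + 0.14 + 0.07 = 0.32; P(Delay=>60 | Route=R4) = 0.07/0.32 = 0.21875.
Difference = -0.0759.

-0.0759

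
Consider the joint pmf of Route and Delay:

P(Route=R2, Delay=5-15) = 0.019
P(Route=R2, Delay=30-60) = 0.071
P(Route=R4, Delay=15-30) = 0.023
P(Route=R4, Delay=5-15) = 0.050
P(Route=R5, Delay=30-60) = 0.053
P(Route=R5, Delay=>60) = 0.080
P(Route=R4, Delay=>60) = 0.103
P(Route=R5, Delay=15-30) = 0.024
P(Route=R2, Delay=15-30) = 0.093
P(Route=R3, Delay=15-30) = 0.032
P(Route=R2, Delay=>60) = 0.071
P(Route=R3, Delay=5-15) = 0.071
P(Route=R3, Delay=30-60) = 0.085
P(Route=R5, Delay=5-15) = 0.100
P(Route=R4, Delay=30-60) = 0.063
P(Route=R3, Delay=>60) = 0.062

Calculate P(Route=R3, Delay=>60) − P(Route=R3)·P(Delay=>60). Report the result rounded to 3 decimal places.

-0.017

P(Route=R3) = 0.071 + 0.032 + 0.085 + 0.062 = 0.250.
P(Delay=>60) = 0.071 + 0.062 + 0.103 + 0.080 = 0.316.
P(Route=R3, Delay=>60) − P(Route=R3)P(Delay=>60) = 0.062 − 0.250×0.316 = -0.017.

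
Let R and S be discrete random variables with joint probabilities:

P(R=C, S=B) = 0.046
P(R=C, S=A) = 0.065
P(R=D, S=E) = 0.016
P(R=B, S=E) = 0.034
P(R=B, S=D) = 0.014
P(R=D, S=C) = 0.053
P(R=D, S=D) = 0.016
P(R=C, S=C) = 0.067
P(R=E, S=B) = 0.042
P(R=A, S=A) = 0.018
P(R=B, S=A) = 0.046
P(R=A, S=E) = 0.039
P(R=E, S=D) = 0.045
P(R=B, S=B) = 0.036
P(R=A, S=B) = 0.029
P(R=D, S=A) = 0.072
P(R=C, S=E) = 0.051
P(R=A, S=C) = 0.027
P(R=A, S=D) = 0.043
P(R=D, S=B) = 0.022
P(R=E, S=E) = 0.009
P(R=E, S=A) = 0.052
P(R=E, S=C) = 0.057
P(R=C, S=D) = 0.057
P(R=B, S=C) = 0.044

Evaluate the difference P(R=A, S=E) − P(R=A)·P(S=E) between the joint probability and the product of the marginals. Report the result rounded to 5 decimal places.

P(R=A) = 0.018 + 0.029 + 0.027 + 0.043 + 0.039 = 0.156.
P(S=E) = 0.039 + 0.034 + 0.051 + 0.016 + 0.009 = 0.149.
P(R=A, S=E) − P(R=A)P(S=E) = 0.039 − 0.156×0.149 = 0.01576.

0.01576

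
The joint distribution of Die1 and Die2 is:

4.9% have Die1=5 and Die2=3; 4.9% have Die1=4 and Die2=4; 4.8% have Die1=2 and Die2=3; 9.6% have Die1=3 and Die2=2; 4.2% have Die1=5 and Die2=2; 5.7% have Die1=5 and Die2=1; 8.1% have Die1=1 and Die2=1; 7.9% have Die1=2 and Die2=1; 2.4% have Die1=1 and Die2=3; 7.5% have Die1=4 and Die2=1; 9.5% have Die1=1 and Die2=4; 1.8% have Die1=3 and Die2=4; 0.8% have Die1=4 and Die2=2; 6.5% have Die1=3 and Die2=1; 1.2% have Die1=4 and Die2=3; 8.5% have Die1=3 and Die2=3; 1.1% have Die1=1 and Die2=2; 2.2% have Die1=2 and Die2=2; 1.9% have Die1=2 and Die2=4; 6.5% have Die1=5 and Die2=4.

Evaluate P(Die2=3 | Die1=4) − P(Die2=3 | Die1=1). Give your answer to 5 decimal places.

-0.03041

P(Die1=4) = 0.075 + 0.008 + 0.012 + 0.049 = 0.144; P(Die2=3 | Die1=4) = 0.012/0.144 = 0.083333.
P(Die1=1) = 0.081 + 0.011 + 0.024 + 0.095 = 0.211; P(Die2=3 | Die1=1) = 0.024/0.211 = 0.113744.
Difference = -0.03041.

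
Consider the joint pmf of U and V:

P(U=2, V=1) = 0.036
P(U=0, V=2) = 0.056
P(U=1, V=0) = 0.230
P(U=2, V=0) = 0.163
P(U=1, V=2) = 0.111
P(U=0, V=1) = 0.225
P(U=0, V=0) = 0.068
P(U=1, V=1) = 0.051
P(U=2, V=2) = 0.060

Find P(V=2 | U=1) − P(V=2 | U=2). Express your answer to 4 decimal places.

0.0515

P(U=1) = 0.230 + 0.051 + 0.111 = 0.392; P(V=2 | U=1) = 0.111/0.392 = 0.28316.
P(U=2) = 0.163 + 0.036 + 0.060 = 0.259; P(V=2 | U=2) = 0.060/0.259 = 0.23166.
Difference = 0.0515.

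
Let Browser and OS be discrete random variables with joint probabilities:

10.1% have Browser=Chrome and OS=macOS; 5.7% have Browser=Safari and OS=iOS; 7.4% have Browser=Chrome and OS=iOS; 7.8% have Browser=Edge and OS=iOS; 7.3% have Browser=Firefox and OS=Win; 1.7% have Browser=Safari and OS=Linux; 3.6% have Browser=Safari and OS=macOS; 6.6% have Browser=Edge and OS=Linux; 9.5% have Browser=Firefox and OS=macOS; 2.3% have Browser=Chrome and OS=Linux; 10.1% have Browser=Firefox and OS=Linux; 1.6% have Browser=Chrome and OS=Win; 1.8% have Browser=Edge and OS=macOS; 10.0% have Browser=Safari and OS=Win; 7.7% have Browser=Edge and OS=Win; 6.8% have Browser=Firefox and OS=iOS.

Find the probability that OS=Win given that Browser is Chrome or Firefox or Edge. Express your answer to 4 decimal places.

0.2101

P(Browser=Chrome) = 0.016 + 0.101 + 0.023 + 0.074 = 0.214.
P(Browser=Firefox) = 0.073 + 0.095 + 0.101 + 0.068 = 0.337.
P(Browser=Edge) = 0.077 + 0.018 + 0.066 + 0.078 = 0.239.
P(Browser ∈ {Chrome, Firefox, Edge}) = 0.214 + 0.337 + 0.239 = 0.790; P(OS=Win, Browser ∈ {Chrome, Firefox, Edge}) = 0.016 + 0.073 + 0.077 = 0.166.
P(OS=Win | Browser ∈ {Chrome, Firefox, Edge}) = 0.166/0.790 = 0.2101.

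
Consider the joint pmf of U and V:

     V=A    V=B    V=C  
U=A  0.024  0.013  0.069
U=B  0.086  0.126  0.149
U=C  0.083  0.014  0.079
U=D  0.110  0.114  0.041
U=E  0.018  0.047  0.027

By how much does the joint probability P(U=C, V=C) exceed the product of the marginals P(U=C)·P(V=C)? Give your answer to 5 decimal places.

0.01476

P(U=C) = 0.083 + 0.014 + 0.079 = 0.176.
P(V=C) = 0.069 + 0.149 + 0.079 + 0.041 + 0.027 = 0.365.
P(U=C, V=C) − P(U=C)P(V=C) = 0.079 − 0.176×0.365 = 0.01476.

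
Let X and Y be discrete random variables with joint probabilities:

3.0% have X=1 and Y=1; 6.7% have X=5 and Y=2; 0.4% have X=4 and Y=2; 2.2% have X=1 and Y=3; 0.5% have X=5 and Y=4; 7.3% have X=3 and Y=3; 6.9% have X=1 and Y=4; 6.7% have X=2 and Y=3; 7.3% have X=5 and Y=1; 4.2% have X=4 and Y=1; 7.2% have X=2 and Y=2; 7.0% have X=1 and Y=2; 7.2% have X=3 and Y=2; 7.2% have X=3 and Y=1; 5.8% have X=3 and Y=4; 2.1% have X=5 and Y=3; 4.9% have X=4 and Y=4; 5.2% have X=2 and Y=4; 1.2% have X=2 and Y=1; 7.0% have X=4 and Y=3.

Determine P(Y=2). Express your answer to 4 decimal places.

0.2850

P(Y=2) = 0.070 + 0.072 + 0.072 + 0.004 + 0.067 = 0.285.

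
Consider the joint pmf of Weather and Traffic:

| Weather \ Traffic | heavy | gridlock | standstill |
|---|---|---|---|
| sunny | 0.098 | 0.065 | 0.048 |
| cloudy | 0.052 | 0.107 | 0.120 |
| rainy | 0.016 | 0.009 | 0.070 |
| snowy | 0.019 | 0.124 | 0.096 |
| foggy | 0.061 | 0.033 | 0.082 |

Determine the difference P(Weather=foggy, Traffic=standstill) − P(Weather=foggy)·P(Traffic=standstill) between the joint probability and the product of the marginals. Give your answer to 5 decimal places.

P(Weather=foggy) = 0.061 + 0.033 + 0.082 = 0.176.
P(Traffic=standstill) = 0.048 + 0.120 + 0.070 + 0.096 + 0.082 = 0.416.
P(Weather=foggy, Traffic=standstill) − P(Weather=foggy)P(Traffic=standstill) = 0.082 − 0.176×0.416 = 0.00878.

0.00878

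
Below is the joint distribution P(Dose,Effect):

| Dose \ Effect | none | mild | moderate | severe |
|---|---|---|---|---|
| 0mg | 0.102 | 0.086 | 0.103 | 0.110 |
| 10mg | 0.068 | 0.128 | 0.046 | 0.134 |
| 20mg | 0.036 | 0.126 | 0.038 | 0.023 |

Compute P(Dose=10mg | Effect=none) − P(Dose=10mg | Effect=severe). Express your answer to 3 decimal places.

-0.172

P(Effect=none) = 0.102 + 0.068 + 0.036 = 0.206; P(Dose=10mg | Effect=none) = 0.068/0.206 = 0.3301.
P(Effect=severe) = 0.110 + 0.134 + 0.023 = 0.267; P(Dose=10mg | Effect=severe) = 0.134/0.267 = 0.5019.
Difference = -0.172.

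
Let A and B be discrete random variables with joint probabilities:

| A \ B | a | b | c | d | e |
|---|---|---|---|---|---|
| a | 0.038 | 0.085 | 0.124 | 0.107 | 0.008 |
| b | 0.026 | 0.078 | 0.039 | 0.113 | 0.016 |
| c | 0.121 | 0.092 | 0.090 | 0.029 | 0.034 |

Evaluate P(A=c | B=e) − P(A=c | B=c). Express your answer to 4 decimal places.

0.2305

P(B=e) = 0.008 + 0.016 + 0.034 = 0.058; P(A=c | B=e) = 0.034/0.058 = 0.58621.
P(B=c) = 0.124 + 0.039 + 0.090 = 0.253; P(A=c | B=c) = 0.090/0.253 = 0.35573.
Difference = 0.2305.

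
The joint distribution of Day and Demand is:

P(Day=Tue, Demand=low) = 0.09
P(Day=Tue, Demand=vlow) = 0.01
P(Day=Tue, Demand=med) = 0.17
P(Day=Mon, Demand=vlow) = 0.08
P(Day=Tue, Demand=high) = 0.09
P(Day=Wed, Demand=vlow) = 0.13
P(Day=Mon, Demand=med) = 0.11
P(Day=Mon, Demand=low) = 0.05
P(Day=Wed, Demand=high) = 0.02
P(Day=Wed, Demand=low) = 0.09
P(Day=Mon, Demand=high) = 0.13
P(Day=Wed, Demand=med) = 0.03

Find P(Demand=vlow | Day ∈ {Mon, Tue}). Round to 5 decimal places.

0.12329

P(Day=Mon) = 0.08 + 0.05 + 0.11 + 0.13 = 0.37.
P(Day=Tue) = 0.01 + 0.09 + 0.17 + 0.09 = 0.36.
P(Day ∈ {Mon, Tue}) = 0.37 + 0.36 = 0.73; P(Demand=vlow, Day ∈ {Mon, Tue}) = 0.08 + 0.01 = 0.09.
P(Demand=vlow | Day ∈ {Mon, Tue}) = 0.09/0.73 = 0.12329.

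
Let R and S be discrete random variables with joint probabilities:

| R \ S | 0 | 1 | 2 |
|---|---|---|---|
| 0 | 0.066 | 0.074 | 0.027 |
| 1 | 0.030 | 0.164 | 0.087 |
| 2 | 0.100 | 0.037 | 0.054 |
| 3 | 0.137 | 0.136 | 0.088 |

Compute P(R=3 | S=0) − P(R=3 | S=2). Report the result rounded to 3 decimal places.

P(S=0) = 0.066 + 0.030 + 0.100 + 0.137 = 0.333; P(R=3 | S=0) = 0.137/0.333 = 0.4114.
P(S=2) = 0.027 + 0.087 + 0.054 + 0.088 = 0.256; P(R=3 | S=2) = 0.088/0.256 = 0.3438.
Difference = 0.068.

0.068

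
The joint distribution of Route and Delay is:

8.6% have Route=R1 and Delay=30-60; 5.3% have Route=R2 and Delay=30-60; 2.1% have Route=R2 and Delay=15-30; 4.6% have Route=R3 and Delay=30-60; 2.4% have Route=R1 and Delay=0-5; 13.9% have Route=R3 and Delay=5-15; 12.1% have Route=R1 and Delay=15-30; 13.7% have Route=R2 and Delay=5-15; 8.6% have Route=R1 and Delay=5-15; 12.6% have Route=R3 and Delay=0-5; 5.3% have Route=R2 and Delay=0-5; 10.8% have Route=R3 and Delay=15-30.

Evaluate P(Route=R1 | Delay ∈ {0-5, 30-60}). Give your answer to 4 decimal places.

0.2835

P(Delay=0-5) = 0.024 + 0.053 + 0.126 = 0.203.
P(Delay=30-60) = 0.086 + 0.053 + 0.046 = 0.185.
P(Delay ∈ {0-5, 30-60}) = 0.203 + 0.185 = 0.388; P(Route=R1, Delay ∈ {0-5, 30-60}) = 0.024 + 0.086 = 0.110.
P(Route=R1 | Delay ∈ {0-5, 30-60}) = 0.110/0.388 = 0.2835.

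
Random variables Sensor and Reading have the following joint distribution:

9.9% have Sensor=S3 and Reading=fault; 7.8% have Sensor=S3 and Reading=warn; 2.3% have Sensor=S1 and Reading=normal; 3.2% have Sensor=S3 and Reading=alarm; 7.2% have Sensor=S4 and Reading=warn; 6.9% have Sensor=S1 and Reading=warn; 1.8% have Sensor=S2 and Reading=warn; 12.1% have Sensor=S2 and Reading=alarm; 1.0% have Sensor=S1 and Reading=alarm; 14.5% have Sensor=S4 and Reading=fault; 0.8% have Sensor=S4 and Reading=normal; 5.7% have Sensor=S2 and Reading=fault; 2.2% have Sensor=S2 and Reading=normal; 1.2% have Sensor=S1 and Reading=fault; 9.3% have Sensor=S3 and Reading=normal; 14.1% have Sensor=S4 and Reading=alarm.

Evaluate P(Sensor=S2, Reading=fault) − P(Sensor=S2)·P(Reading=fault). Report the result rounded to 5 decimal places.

-0.01123

P(Sensor=S2) = 0.022 + 0.018 + 0.121 + 0.057 = 0.218.
P(Reading=fault) = 0.012 + 0.057 + 0.099 + 0.145 = 0.313.
P(Sensor=S2, Reading=fault) − P(Sensor=S2)P(Reading=fault) = 0.057 − 0.218×0.313 = -0.01123.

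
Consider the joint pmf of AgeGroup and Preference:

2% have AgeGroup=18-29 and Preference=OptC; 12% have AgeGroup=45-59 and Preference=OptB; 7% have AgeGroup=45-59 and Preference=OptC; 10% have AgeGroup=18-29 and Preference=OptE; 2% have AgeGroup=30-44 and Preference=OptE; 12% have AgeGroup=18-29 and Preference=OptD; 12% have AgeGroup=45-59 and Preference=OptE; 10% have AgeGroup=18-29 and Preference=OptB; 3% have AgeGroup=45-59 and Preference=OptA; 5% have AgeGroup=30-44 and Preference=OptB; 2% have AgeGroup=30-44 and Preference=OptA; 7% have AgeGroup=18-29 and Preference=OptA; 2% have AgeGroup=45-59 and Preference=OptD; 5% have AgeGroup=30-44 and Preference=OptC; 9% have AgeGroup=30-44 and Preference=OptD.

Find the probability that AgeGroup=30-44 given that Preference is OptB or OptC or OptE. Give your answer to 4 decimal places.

0.1846

P(Preference=OptB) = 0.10 + 0.05 + 0.12 = 0.27.
P(Preference=OptC) = 0.02 + 0.05 + 0.07 = 0.14.
P(Preference=OptE) = 0.10 + 0.02 + 0.12 = 0.24.
P(Preference ∈ {OptB, OptC, OptE}) = 0.27 + 0.14 + 0.24 = 0.65; P(AgeGroup=30-44, Preference ∈ {OptB, OptC, OptE}) = 0.05 + 0.05 + 0.02 = 0.12.
P(AgeGroup=30-44 | Preference ∈ {OptB, OptC, OptE}) = 0.12/0.65 = 0.1846.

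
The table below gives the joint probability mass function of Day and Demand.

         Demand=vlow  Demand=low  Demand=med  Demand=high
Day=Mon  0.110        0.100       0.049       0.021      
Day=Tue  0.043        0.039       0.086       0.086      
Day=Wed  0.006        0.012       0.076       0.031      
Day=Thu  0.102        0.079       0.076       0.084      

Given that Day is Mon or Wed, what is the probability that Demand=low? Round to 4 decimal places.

P(Day=Mon) = 0.110 + 0.100 + 0.049 + 0.021 = 0.280.
P(Day=Wed) = 0.006 + 0.012 + 0.076 + 0.031 = 0.125.
P(Day ∈ {Mon, Wed}) = 0.280 + 0.125 = 0.405; P(Demand=low, Day ∈ {Mon, Wed}) = 0.100 + 0.012 = 0.112.
P(Demand=low | Day ∈ {Mon, Wed}) = 0.112/0.405 = 0.2765.

0.2765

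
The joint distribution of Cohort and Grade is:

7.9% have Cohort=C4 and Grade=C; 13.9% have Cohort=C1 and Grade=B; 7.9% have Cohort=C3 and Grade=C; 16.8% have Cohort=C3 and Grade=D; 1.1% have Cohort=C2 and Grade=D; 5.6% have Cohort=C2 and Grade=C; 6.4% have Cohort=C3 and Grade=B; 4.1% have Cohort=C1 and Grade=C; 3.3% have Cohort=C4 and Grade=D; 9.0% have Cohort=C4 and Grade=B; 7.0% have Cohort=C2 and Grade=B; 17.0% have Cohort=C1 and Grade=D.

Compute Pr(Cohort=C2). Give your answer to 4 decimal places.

P(Cohort=C2) = 0.070 + 0.056 + 0.011 = 0.137.

0.1370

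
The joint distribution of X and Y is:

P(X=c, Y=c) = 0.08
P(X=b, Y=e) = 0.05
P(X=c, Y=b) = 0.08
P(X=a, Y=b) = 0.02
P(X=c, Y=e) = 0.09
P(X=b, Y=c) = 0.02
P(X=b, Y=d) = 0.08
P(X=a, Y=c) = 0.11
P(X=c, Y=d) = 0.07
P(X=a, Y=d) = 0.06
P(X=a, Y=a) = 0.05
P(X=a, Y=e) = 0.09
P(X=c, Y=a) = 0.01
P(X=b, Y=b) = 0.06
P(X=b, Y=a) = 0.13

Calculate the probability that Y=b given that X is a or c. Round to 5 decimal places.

P(X=a) = 0.05 + 0.02 + 0.11 + 0.06 + 0.09 = 0.33.
P(X=c) = 0.01 + 0.08 + 0.08 + 0.07 + 0.09 = 0.33.
P(X ∈ {a, c}) = 0.33 + 0.33 = 0.66; P(Y=b, X ∈ {a, c}) = 0.02 + 0.08 = 0.10.
P(Y=b | X ∈ {a, c}) = 0.10/0.66 = 0.15152.

0.15152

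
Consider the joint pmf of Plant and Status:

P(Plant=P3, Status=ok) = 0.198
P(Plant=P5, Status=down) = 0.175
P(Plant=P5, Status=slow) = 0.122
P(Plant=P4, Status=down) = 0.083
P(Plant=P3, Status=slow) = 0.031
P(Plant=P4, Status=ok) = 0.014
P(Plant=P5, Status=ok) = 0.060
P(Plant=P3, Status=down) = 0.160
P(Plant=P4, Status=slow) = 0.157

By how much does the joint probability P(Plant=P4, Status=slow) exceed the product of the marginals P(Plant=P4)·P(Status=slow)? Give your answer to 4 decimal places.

0.0783

P(Plant=P4) = 0.014 + 0.157 + 0.083 = 0.254.
P(Status=slow) = 0.031 + 0.157 + 0.122 = 0.310.
P(Plant=P4, Status=slow) − P(Plant=P4)P(Status=slow) = 0.157 − 0.254×0.310 = 0.0783.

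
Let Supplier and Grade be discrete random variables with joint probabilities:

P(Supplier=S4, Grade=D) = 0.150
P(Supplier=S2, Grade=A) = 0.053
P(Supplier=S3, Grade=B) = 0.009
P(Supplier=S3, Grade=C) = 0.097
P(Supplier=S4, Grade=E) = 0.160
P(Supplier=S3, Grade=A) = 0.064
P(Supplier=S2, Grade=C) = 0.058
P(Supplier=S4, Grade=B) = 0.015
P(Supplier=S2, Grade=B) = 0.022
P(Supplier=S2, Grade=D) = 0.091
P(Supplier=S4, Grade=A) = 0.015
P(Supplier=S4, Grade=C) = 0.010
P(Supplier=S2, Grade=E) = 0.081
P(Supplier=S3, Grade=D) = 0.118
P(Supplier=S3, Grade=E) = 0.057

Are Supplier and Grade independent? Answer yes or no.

no

P(Supplier=S4) = 0.350 and P(Grade=E) = 0.298, so their product is 0.10430, but P(Supplier=S4, Grade=E) = 0.160. Since these differ, Supplier and Grade are not independent.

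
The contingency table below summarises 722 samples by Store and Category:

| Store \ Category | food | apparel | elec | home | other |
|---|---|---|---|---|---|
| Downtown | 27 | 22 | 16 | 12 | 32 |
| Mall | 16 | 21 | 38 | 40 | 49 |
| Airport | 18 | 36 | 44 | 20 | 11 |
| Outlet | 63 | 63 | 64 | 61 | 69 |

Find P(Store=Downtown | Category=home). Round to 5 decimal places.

0.09023

Total with Category=home: 12 + 40 + 20 + 61 = 133.
P(Store=Downtown | Category=home) = 12/133 = 0.09023.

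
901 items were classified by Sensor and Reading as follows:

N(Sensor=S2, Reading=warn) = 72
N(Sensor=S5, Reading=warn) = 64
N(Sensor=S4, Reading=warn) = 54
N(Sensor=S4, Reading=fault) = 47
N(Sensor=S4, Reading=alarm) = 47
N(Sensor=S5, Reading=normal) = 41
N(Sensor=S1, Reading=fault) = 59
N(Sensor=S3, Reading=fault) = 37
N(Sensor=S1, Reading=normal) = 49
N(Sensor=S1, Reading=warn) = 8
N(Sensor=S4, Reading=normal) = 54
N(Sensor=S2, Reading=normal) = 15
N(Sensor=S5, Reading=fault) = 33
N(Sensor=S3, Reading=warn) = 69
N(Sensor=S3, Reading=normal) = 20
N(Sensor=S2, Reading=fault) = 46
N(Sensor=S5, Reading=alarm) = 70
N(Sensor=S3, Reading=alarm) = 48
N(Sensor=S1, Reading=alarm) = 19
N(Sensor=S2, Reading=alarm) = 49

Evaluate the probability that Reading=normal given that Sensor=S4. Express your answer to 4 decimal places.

Total with Sensor=S4: 54 + 54 + 47 + 47 = 202.
P(Reading=normal | Sensor=S4) = 54/202 = 0.2673.

0.2673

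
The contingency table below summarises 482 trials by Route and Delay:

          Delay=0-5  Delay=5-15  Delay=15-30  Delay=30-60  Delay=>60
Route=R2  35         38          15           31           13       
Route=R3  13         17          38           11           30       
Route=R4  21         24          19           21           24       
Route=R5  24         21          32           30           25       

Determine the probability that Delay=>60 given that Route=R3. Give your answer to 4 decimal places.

Total with Route=R3: 13 + 17 + 38 + 11 + 30 = 109.
P(Delay=>60 | Route=R3) = 30/109 = 0.2752.

0.2752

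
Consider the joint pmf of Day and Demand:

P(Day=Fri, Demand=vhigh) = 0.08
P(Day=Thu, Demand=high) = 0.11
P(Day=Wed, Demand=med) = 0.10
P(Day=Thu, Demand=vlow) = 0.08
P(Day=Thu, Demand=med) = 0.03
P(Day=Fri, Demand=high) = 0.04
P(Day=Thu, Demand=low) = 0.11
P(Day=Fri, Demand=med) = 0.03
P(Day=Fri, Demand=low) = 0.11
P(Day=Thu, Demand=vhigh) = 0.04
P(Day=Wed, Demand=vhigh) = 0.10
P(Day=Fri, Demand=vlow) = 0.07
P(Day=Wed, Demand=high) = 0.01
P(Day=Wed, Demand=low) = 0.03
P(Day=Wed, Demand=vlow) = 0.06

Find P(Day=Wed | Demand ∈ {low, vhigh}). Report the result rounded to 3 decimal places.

0.277

P(Demand=low) = 0.03 + 0.11 + 0.11 = 0.25.
P(Demand=vhigh) = 0.10 + 0.04 + 0.08 = 0.22.
P(Demand ∈ {low, vhigh}) = 0.25 + 0.22 = 0.47; P(Day=Wed, Demand ∈ {low, vhigh}) = 0.03 + 0.10 = 0.13.
P(Day=Wed | Demand ∈ {low, vhigh}) = 0.13/0.47 = 0.277.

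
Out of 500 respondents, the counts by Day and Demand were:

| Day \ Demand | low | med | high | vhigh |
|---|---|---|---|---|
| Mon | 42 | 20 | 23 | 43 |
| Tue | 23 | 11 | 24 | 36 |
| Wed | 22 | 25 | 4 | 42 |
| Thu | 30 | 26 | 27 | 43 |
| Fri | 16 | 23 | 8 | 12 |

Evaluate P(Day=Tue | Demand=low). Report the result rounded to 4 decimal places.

Total with Demand=low: 42 + 23 + 22 + 30 + 16 = 133.
P(Day=Tue | Demand=low) = 23/133 = 0.1729.

0.1729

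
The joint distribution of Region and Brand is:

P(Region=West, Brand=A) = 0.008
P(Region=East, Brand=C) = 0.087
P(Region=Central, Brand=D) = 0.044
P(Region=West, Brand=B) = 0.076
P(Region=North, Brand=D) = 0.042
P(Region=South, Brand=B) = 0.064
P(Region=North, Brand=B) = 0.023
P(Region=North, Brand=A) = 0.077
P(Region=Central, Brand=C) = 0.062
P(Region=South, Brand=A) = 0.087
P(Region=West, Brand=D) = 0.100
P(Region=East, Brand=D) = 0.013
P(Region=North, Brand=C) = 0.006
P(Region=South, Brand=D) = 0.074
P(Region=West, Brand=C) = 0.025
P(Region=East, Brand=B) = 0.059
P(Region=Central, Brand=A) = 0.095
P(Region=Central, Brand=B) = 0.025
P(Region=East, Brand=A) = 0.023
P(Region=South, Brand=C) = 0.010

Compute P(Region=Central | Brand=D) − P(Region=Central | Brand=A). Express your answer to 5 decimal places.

-0.16641

P(Brand=D) = 0.042 + 0.074 + 0.013 + 0.100 + 0.044 = 0.273; P(Region=Central | Brand=D) = 0.044/0.273 = 0.161172.
P(Brand=A) = 0.077 + 0.087 + 0.023 + 0.008 + 0.095 = 0.290; P(Region=Central | Brand=A) = 0.095/0.290 = 0.327586.
Difference = -0.16641.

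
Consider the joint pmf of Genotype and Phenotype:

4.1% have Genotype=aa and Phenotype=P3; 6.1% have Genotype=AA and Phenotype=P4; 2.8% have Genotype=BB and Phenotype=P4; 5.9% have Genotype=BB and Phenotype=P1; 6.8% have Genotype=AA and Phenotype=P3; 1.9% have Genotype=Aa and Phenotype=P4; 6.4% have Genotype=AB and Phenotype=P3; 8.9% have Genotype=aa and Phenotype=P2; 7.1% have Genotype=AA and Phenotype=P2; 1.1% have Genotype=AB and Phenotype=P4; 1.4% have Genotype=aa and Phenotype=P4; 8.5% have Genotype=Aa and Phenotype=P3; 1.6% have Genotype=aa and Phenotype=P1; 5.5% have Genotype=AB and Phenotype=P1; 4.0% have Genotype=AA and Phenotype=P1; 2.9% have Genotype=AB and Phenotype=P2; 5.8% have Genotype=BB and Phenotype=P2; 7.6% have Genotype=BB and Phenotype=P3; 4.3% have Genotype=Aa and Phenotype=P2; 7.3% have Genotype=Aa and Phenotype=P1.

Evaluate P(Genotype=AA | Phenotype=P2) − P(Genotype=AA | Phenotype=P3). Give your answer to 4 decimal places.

0.0412

P(Phenotype=P2) = 0.071 + 0.043 + 0.089 + 0.029 + 0.058 = 0.290; P(Genotype=AA | Phenotype=P2) = 0.071/0.290 = 0.24483.
P(Phenotype=P3) = 0.068 + 0.085 + 0.041 + 0.064 + 0.076 = 0.334; P(Genotype=AA | Phenotype=P3) = 0.068/0.334 = 0.20359.
Difference = 0.0412.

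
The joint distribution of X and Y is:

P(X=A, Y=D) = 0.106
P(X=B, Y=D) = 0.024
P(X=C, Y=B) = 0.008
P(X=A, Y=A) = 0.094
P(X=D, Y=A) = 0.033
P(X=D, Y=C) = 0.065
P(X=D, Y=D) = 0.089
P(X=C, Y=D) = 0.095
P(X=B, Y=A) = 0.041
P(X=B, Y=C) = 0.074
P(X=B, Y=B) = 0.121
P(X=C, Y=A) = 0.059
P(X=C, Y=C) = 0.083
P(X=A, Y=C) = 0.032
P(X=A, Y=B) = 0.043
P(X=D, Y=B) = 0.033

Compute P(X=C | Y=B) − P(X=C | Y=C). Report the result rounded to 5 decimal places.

-0.28775

P(Y=B) = 0.043 + 0.121 + 0.008 + 0.033 = 0.205; P(X=C | Y=B) = 0.008/0.205 = 0.039024.
P(Y=C) = 0.032 + 0.074 + 0.083 + 0.065 = 0.254; P(X=C | Y=C) = 0.083/0.254 = 0.326772.
Difference = -0.28775.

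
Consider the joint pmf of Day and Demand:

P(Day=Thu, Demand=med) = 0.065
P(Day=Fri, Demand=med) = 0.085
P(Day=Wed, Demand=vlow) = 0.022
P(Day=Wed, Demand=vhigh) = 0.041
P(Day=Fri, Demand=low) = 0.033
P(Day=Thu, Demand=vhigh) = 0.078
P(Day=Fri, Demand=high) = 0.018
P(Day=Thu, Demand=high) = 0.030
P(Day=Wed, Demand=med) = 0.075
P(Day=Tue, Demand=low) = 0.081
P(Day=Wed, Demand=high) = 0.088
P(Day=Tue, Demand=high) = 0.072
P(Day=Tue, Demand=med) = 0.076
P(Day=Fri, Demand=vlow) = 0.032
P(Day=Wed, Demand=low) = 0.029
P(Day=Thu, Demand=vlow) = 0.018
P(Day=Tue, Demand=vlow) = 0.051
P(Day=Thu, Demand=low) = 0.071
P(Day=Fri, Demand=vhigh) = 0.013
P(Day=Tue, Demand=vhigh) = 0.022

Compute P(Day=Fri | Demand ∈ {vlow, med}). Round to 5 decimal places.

P(Demand=vlow) = 0.051 + 0.022 + 0.018 + 0.032 = 0.123.
P(Demand=med) = 0.076 + 0.075 + 0.065 + 0.085 = 0.301.
P(Demand ∈ {vlow, med}) = 0.123 + 0.301 = 0.424; P(Day=Fri, Demand ∈ {vlow, med}) = 0.032 + 0.085 = 0.117.
P(Day=Fri | Demand ∈ {vlow, med}) = 0.117/0.424 = 0.27594.

0.27594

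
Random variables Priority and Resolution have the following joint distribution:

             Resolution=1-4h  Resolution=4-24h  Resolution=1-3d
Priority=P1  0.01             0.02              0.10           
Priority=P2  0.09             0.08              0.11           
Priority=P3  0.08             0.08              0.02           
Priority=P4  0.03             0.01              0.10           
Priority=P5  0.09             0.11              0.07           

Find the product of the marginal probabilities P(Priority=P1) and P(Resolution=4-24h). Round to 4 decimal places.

0.0390

P(Priority=P1) = 0.01 + 0.02 + 0.10 = 0.13.
P(Resolution=4-24h) = 0.02 + 0.08 + 0.08 + 0.01 + 0.11 = 0.30.
Product: 0.13 × 0.30 = 0.0390.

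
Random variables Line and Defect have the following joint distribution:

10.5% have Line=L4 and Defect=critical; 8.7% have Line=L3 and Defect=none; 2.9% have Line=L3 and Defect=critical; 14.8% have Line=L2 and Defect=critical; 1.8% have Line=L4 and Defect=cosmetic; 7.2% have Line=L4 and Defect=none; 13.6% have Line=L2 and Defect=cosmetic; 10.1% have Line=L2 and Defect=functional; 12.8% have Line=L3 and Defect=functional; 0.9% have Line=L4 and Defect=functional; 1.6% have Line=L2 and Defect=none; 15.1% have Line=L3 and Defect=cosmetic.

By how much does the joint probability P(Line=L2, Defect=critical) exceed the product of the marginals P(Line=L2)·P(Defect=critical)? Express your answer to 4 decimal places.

P(Line=L2) = 0.016 + 0.136 + 0.101 + 0.148 = 0.401.
P(Defect=critical) = 0.148 + 0.029 + 0.105 = 0.282.
P(Line=L2, Defect=critical) − P(Line=L2)P(Defect=critical) = 0.148 − 0.401×0.282 = 0.0349.

0.0349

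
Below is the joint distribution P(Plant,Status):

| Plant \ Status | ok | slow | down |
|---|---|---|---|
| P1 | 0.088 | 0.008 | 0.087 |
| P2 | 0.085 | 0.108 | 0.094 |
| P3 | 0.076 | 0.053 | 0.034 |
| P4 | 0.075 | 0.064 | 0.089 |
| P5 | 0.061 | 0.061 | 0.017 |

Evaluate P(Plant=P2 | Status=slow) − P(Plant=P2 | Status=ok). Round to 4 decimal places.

0.1466

P(Status=slow) = 0.008 + 0.108 + 0.053 + 0.064 + 0.061 = 0.294; P(Plant=P2 | Status=slow) = 0.108/0.294 = 0.36735.
P(Status=ok) = 0.088 + 0.085 + 0.076 + 0.075 + 0.061 = 0.385; P(Plant=P2 | Status=ok) = 0.085/0.385 = 0.22078.
Difference = 0.1466.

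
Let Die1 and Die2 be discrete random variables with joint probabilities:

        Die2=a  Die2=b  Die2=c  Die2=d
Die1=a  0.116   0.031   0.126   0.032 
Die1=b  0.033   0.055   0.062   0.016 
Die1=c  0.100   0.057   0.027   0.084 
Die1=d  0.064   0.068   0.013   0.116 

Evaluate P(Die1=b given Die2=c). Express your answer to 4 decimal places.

0.2719

P(Die2=c) = 0.126 + 0.062 + 0.027 + 0.013 = 0.228.
P(Die1=b | Die2=c) = 0.062/0.228 = 0.2719.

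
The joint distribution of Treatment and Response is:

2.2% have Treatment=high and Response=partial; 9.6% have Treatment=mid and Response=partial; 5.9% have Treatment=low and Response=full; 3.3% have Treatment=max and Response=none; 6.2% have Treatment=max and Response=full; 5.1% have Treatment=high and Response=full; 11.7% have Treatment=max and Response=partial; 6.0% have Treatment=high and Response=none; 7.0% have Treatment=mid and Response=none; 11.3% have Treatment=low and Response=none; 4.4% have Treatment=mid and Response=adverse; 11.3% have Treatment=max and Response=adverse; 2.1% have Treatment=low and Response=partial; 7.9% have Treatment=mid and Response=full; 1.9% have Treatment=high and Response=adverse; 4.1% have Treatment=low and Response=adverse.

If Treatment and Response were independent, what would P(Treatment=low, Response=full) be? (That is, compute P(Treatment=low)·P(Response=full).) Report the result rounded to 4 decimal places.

0.0587

P(Treatment=low) = 0.113 + 0.021 + 0.059 + 0.041 = 0.234.
P(Response=full) = 0.059 + 0.079 + 0.051 + 0.062 = 0.251.
Product: 0.234 × 0.251 = 0.0587.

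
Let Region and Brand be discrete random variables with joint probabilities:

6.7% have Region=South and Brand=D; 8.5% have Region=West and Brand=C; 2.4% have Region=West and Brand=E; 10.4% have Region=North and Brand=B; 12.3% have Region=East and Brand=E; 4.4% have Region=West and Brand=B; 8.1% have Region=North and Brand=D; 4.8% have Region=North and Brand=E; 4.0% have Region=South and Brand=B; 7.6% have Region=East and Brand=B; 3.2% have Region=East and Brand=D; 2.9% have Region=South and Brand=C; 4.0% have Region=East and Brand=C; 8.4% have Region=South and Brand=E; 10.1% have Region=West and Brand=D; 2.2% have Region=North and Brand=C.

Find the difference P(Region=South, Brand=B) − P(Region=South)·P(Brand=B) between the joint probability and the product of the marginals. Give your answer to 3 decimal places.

P(Region=South) = 0.040 + 0.029 + 0.067 + 0.084 = 0.220.
P(Brand=B) = 0.104 + 0.040 + 0.076 + 0.044 = 0.264.
P(Region=South, Brand=B) − P(Region=South)P(Brand=B) = 0.040 − 0.220×0.264 = -0.018.

-0.018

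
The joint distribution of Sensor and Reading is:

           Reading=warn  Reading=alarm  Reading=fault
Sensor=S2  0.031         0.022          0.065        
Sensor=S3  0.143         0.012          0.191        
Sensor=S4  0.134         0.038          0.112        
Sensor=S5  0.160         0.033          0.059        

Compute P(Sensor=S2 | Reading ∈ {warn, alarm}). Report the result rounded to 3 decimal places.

0.092

P(Reading=warn) = 0.031 + 0.143 + 0.134 + 0.160 = 0.468.
P(Reading=alarm) = 0.022 + 0.012 + 0.038 + 0.033 = 0.105.
P(Reading ∈ {warn, alarm}) = 0.468 + 0.105 = 0.573; P(Sensor=S2, Reading ∈ {warn, alarm}) = 0.031 + 0.022 = 0.053.
P(Sensor=S2 | Reading ∈ {warn, alarm}) = 0.053/0.573 = 0.092.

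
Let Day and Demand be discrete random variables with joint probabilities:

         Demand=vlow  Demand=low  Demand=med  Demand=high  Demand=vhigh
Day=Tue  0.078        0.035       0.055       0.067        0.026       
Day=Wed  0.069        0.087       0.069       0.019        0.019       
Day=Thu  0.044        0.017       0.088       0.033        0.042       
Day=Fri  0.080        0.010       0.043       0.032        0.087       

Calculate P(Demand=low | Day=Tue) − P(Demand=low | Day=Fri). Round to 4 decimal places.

P(Day=Tue) = 0.078 + 0.035 + 0.055 + 0.067 + 0.026 = 0.261; P(Demand=low | Day=Tue) = 0.035/0.261 = 0.13410.
P(Day=Fri) = 0.080 + 0.010 + 0.043 + 0.032 + 0.087 = 0.252; P(Demand=low | Day=Fri) = 0.010/0.252 = 0.03968.
Difference = 0.0944.

0.0944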